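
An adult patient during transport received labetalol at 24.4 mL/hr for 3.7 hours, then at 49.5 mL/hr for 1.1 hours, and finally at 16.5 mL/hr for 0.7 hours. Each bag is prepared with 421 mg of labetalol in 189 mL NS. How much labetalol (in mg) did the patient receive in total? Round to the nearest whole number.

Concentration = 421 mg ÷ 189 mL = 2.227513 mg/mL
Stage 1: 24.4 mL/hr × 3.7 hr = 90.28 mL → 90.28 mL × 2.227513 mg/mL = 201.0999 mg
Stage 2: 49.5 mL/hr × 1.1 hr = 54.45 mL → 54.45 mL × 2.227513 mg/mL = 121.2881 mg
Stage 3: 16.5 mL/hr × 0.7 hr = 11.55 mL → 11.55 mL × 2.227513 mg/mL = 25.72778 mg
Total = 201.0999 + 121.2881 + 25.72778 = 348.1158 mg

348 mg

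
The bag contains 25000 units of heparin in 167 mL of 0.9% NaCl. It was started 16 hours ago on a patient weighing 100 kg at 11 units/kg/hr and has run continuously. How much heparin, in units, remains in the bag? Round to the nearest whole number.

Dose = 11 units/kg/hr × 100 kg = 1100 units/hr
Concentration = 25000 units ÷ 167 mL = 149.7006 units/mL
Rate = 1100 units/hr ÷ 149.7006 units/mL = 7.348 mL/hr
Volume infused = 7.348 mL/hr × 16 hr = 117.568 mL
Volume remaining = 167 − 117.568 = 49.432 mL
Drug remaining = 49.432 mL × 149.7006 units/mL = 7400 units

7400 units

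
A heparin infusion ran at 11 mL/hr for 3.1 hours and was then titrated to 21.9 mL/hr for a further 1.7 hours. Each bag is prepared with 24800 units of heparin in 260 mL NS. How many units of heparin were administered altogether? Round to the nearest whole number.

6804 units

Concentration = 24800 units ÷ 260 mL = 95.38462 units/mL
Stage 1: 11 mL/hr × 3.1 hr = 34.1 mL → 34.1 mL × 95.38462 units/mL = 3252.615 units
Stage 2: 21.9 mL/hr × 1.7 hr = 37.23 mL → 37.23 mL × 95.38462 units/mL = 3551.169 units
Total = 3252.615 + 3551.169 = 6803.785 units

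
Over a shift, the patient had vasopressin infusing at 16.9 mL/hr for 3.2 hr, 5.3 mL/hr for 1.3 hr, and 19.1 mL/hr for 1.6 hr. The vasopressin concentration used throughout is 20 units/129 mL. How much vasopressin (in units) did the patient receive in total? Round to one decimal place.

Concentration = 20 units ÷ 129 mL = 0.1550388 units/mL
Stage 1: 16.9 mL/hr × 3.2 hr = 54.08 mL → 54.08 mL × 0.1550388 units/mL = 8.384496 units
Stage 2: 5.3 mL/hr × 1.3 hr = 6.89 mL → 6.89 mL × 0.1550388 units/mL = 1.068217 units
Stage 3: 19.1 mL/hr × 1.6 hr = 30.56 mL → 30.56 mL × 0.1550388 units/mL = 4.737984 units
Total = 8.384496 + 1.068217 + 4.737984 = 14.1907 units

14.2 units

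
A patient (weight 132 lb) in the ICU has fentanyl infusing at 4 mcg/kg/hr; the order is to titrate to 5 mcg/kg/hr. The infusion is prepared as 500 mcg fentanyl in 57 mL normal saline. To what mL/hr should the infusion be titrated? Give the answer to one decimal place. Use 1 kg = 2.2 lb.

Weight = 132 lb ÷ 2.2 lb/kg = 60 kg
Dose = 5 mcg/kg/hr × 60 kg = 300 mcg/hr
Concentration = 500 mcg ÷ 57 mL = 8.77193 mcg/mL
Rate = 300 mcg/hr ÷ 8.77193 mcg/mL = 34.2 mL/hr

34.2 mL/hr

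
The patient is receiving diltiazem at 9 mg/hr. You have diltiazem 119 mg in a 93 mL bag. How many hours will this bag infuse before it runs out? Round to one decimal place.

13.2 hours

Concentration = 119 mg ÷ 93 mL = 1.27957 mg/mL
Rate = 9 mg/hr ÷ 1.27957 mg/mL = 7.033613 mL/hr
Duration = 93 mL ÷ 7.033613 mL/hr = 13.22222 hr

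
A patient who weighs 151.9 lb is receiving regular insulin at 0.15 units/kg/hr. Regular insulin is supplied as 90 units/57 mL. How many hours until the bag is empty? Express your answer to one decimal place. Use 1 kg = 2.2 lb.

8.7 hours

Weight = 151.9 lb ÷ 2.2 lb/kg = 69.04545 kg
Dose = 0.15 units/kg/hr × 69.04545 kg = 10.35682 units/hr
Concentration = 90 units ÷ 57 mL = 1.578947 units/mL
Rate = 10.35682 units/hr ÷ 1.578947 units/mL = 6.559318 mL/hr
Duration = 57 mL ÷ 6.559318 mL/hr = 8.689928 hr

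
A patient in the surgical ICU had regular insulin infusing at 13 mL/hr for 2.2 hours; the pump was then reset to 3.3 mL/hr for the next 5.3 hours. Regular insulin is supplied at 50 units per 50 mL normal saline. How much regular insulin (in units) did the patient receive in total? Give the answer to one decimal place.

46.1 units

Concentration = 50 units ÷ 50 mL = 1 units/mL
Stage 1: 13 mL/hr × 2.2 hr = 28.6 mL → 28.6 mL × 1 units/mL = 28.6 units
Stage 2: 3.3 mL/hr × 5.3 hr = 17.49 mL → 17.49 mL × 1 units/mL = 17.49 units
Total = 28.6 + 17.49 = 46.09 units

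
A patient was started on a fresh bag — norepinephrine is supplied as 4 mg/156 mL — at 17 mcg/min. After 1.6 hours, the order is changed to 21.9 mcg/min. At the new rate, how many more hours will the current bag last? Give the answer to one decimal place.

1.8 hours

Initial rate:
17 mcg/min × 60 min/hr = 1020 mcg/hr
Concentration = 4 mg ÷ 156 mL = 0.02564103 mg/mL = 25.64103 mcg/mL
Rate = 1020 mcg/hr ÷ 25.64103 mcg/mL = 39.78 mL/hr
Volume infused so far = 39.78 mL/hr × 1.6 hr = 63.648 mL
Volume remaining = 156 − 63.648 = 92.352 mL
New rate:
21.9 mcg/min × 60 min/hr = 1314 mcg/hr
Rate = 1314 mcg/hr ÷ 25.64103 mcg/mL = 51.246 mL/hr
Time remaining = 92.352 mL ÷ 51.246 mL/hr = 1.802131 hr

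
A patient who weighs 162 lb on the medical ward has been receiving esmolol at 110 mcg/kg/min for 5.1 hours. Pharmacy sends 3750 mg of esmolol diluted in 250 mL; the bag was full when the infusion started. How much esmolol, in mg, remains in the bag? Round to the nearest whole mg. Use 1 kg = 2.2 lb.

1271 mg

Weight = 162 lb ÷ 2.2 lb/kg = 73.63636 kg
Dose = 110 mcg/kg/min × 73.63636 kg = 8100 mcg/min
8100 mcg/min × 60 min/hr = 486000 mcg/hr
Concentration = 3750 mg ÷ 250 mL = 15 mg/mL = 15000 mcg/mL
Rate = 486000 mcg/hr ÷ 15000 mcg/mL = 32.4 mL/hr
Volume infused = 32.4 mL/hr × 5.1 hr = 165.24 mL
Volume remaining = 250 − 165.24 = 84.76 mL
Drug remaining = 84.76 mL × 15000 mcg/mL = 1271400 mcg = 1271.4 mg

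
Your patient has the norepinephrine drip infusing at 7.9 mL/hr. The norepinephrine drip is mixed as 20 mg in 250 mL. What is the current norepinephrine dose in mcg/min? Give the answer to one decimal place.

Concentration = 20 mg ÷ 250 mL = 0.08 mg/mL = 80 mcg/mL
Drug rate = 7.9 mL/hr × 80 mcg/mL = 632 mcg/hr
632 mcg/hr ÷ 60 min/hr = 10.53333 mcg/min

10.5 mcg/min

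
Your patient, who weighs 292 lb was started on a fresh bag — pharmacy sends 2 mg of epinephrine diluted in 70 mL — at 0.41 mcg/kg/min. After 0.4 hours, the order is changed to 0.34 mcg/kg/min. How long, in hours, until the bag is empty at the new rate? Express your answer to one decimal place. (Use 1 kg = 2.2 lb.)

0.3 hours

Initial rate:
Weight = 292 lb ÷ 2.2 lb/kg = 132.7273 kg
Dose = 0.41 mcg/kg/min × 132.7273 kg = 54.41818 mcg/min
54.41818 mcg/min × 60 min/hr = 3265.091 mcg/hr
Concentration = 2 mg ÷ 70 mL = 0.02857143 mg/mL = 28.57143 mcg/mL
Rate = 3265.091 mcg/hr ÷ 28.57143 mcg/mL = 114.2782 mL/hr
Volume infused so far = 114.2782 mL/hr × 0.4 hr = 45.71127 mL
Volume remaining = 70 − 45.71127 = 24.28873 mL
New rate:
Dose = 0.34 mcg/kg/min × 132.7273 kg = 45.12727 mcg/min
45.12727 mcg/min × 60 min/hr = 2707.636 mcg/hr
Rate = 2707.636 mcg/hr ÷ 28.57143 mcg/mL = 94.76727 mL/hr
Time remaining = 24.28873 mL ÷ 94.76727 mL/hr = 0.2562987 hr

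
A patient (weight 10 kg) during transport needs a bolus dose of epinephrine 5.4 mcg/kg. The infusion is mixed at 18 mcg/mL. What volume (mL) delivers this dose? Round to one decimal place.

Dose = 5.4 mcg/kg × 10 kg = 54 mcg
Volume = 54 mcg ÷ 18 mcg/mL = 3 mL

3.0 mL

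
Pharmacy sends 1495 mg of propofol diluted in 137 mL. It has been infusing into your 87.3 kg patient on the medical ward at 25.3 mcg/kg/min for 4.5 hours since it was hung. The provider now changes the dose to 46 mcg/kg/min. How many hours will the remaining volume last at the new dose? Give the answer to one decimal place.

3.7 hours

Initial rate:
Dose = 25.3 mcg/kg/min × 87.3 kg = 2208.69 mcg/min
2208.69 mcg/min × 60 min/hr = 132521.4 mcg/hr
Concentration = 1495 mg ÷ 137 mL = 10.91241 mg/mL = 10912.41 mcg/mL
Rate = 132521.4 mcg/hr ÷ 10912.41 mcg/mL = 12.1441 mL/hr
Volume infused so far = 12.1441 mL/hr × 4.5 hr = 54.64846 mL
Volume remaining = 137 − 54.64846 = 82.35154 mL
New rate:
Dose = 46 mcg/kg/min × 87.3 kg = 4015.8 mcg/min
4015.8 mcg/min × 60 min/hr = 240948 mcg/hr
Rate = 240948 mcg/hr ÷ 10912.41 mcg/mL = 22.08018 mL/hr
Time remaining = 82.35154 mL ÷ 22.08018 mL/hr = 3.729658 hr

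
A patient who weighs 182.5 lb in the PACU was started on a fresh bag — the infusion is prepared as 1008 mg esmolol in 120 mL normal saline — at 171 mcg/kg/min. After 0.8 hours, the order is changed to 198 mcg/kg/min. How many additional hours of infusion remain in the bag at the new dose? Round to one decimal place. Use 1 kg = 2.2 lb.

Initial rate:
Weight = 182.5 lb ÷ 2.2 lb/kg = 82.95455 kg
Dose = 171 mcg/kg/min × 82.95455 kg = 14185.23 mcg/min
14185.23 mcg/min × 60 min/hr = 851113.6 mcg/hr
Concentration = 1008 mg ÷ 120 mL = 8.4 mg/mL = 8400 mcg/mL
Rate = 851113.6 mcg/hr ÷ 8400 mcg/mL = 101.3231 mL/hr
Volume infused so far = 101.3231 mL/hr × 0.8 hr = 81.05844 mL
Volume remaining = 120 − 81.05844 = 38.94156 mL
New rate:
Dose = 198 mcg/kg/min × 82.95455 kg = 16425 mcg/min
16425 mcg/min × 60 min/hr = 985500 mcg/hr
Rate = 985500 mcg/hr ÷ 8400 mcg/mL = 117.3214 mL/hr
Time remaining = 38.94156 mL ÷ 117.3214 mL/hr = 0.331922 hr

0.3 hours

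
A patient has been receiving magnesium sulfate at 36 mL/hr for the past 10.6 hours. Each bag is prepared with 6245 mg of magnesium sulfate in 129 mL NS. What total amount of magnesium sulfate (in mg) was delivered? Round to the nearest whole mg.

Concentration = 6245 mg ÷ 129 mL = 48.41085 mg/mL
Drug rate = 36 mL/hr × 48.41085 mg/mL = 1742.791 mg/hr
Total = 1742.791 mg/hr × 10.6 hr = 18473.58 mg

18474 mg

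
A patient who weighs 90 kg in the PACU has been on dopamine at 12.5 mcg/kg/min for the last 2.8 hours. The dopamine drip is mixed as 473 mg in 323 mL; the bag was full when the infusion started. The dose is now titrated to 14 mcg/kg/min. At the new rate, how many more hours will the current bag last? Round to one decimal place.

3.8 hours

Initial rate:
Dose = 12.5 mcg/kg/min × 90 kg = 1125 mcg/min
1125 mcg/min × 60 min/hr = 67500 mcg/hr
Concentration = 473 mg ÷ 323 mL = 1.464396 mg/mL = 1464.396 mcg/mL
Rate = 67500 mcg/hr ÷ 1464.396 mcg/mL = 46.09408 mL/hr
Volume infused so far = 46.09408 mL/hr × 2.8 hr = 129.0634 mL
Volume remaining = 323 − 129.0634 = 193.9366 mL
New rate:
Dose = 14 mcg/kg/min × 90 kg = 1260 mcg/min
1260 mcg/min × 60 min/hr = 75600 mcg/hr
Rate = 75600 mcg/hr ÷ 1464.396 mcg/mL = 51.62537 mL/hr
Time remaining = 193.9366 mL ÷ 51.62537 mL/hr = 3.756614 hr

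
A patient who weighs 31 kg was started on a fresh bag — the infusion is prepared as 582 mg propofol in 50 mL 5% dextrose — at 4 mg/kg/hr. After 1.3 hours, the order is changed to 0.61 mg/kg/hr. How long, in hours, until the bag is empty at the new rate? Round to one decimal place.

22.3 hours

Initial rate:
Dose = 4 mg/kg/hr × 31 kg = 124 mg/hr
Concentration = 582 mg ÷ 50 mL = 11.64 mg/mL
Rate = 124 mg/hr ÷ 11.64 mg/mL = 10.65292 mL/hr
Volume infused so far = 10.65292 mL/hr × 1.3 hr = 13.8488 mL
Volume remaining = 50 − 13.8488 = 36.1512 mL
New rate:
Dose = 0.61 mg/kg/hr × 31 kg = 18.91 mg/hr
Rate = 18.91 mg/hr ÷ 11.64 mg/mL = 1.62457 mL/hr
Time remaining = 36.1512 mL ÷ 1.62457 mL/hr = 22.25278 hr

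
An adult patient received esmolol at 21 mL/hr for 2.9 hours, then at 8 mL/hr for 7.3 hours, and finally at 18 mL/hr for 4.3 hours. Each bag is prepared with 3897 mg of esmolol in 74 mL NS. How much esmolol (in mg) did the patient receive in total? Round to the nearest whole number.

10359 mg

Concentration = 3897 mg ÷ 74 mL = 52.66216 mg/mL
Stage 1: 21 mL/hr × 2.9 hr = 60.9 mL → 60.9 mL × 52.66216 mg/mL = 3207.126 mg
Stage 2: 8 mL/hr × 7.3 hr = 58.4 mL → 58.4 mL × 52.66216 mg/mL = 3075.47 mg
Stage 3: 18 mL/hr × 4.3 hr = 77.4 mL → 77.4 mL × 52.66216 mg/mL = 4076.051 mg
Total = 3207.126 + 3075.47 + 4076.051 = 10358.65 mg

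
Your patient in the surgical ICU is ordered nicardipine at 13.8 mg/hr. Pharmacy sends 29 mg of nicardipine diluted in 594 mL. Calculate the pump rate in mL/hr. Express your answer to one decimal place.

282.7 mL/hr

Concentration = 29 mg ÷ 594 mL = 0.04882155 mg/mL
Rate = 13.8 mg/hr ÷ 0.04882155 mg/mL = 282.6621 mL/hr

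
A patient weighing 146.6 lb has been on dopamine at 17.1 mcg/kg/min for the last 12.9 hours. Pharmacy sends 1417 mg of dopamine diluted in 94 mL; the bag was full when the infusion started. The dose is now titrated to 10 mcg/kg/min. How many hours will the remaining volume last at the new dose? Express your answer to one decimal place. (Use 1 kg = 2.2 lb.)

Initial rate:
Weight = 146.6 lb ÷ 2.2 lb/kg = 66.63636 kg
Dose = 17.1 mcg/kg/min × 66.63636 kg = 1139.482 mcg/min
1139.482 mcg/min × 60 min/hr = 68368.91 mcg/hr
Concentration = 1417 mg ÷ 94 mL = 15.07447 mg/mL = 15074.47 mcg/mL
Rate = 68368.91 mcg/hr ÷ 15074.47 mcg/mL = 4.535411 mL/hr
Volume infused so far = 4.535411 mL/hr × 12.9 hr = 58.5068 mL
Volume remaining = 94 − 58.5068 = 35.4932 mL
New rate:
Dose = 10 mcg/kg/min × 66.63636 kg = 666.3636 mcg/min
666.3636 mcg/min × 60 min/hr = 39981.82 mcg/hr
Rate = 39981.82 mcg/hr ÷ 15074.47 mcg/mL = 2.652287 mL/hr
Time remaining = 35.4932 mL ÷ 2.652287 mL/hr = 13.38211 hr

13.4 hours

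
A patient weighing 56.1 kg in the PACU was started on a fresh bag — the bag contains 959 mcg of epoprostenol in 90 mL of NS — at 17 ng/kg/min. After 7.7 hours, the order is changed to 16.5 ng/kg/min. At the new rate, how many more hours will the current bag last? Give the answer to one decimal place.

9.3 hours

Initial rate:
Dose = 17 ng/kg/min × 56.1 kg = 953.7 ng/min
953.7 ng/min × 60 min/hr = 57222 ng/hr
Concentration = 959 mcg ÷ 90 mL = 10.65556 mcg/mL = 10655.56 ng/mL
Rate = 57222 ng/hr ÷ 10655.56 ng/mL = 5.370156 mL/hr
Volume infused so far = 5.370156 mL/hr × 7.7 hr = 41.3502 mL
Volume remaining = 90 − 41.3502 = 48.6498 mL
New rate:
Dose = 16.5 ng/kg/min × 56.1 kg = 925.65 ng/min
925.65 ng/min × 60 min/hr = 55539 ng/hr
Rate = 55539 ng/hr ÷ 10655.56 ng/mL = 5.212211 mL/hr
Time remaining = 48.6498 mL ÷ 5.212211 mL/hr = 9.333812 hr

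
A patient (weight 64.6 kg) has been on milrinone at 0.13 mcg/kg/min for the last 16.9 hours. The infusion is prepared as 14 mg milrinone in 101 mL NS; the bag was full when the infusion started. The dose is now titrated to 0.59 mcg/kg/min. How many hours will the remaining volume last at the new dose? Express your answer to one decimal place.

Initial rate:
Dose = 0.13 mcg/kg/min × 64.6 kg = 8.398 mcg/min
8.398 mcg/min × 60 min/hr = 503.88 mcg/hr
Concentration = 14 mg ÷ 101 mL = 0.1386139 mg/mL = 138.6139 mcg/mL
Rate = 503.88 mcg/hr ÷ 138.6139 mcg/mL = 3.635134 mL/hr
Volume infused so far = 3.635134 mL/hr × 16.9 hr = 61.43377 mL
Volume remaining = 101 − 61.43377 = 39.56623 mL
New rate:
Dose = 0.59 mcg/kg/min × 64.6 kg = 38.114 mcg/min
38.114 mcg/min × 60 min/hr = 2286.84 mcg/hr
Rate = 2286.84 mcg/hr ÷ 138.6139 mcg/mL = 16.49792 mL/hr
Time remaining = 39.56623 mL ÷ 16.49792 mL/hr = 2.398256 hr

2.4 hours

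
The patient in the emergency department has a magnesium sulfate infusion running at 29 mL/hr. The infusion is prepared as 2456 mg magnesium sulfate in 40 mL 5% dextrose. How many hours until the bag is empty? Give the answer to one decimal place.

Duration = 40 mL ÷ 29 mL/hr = 1.37931 hr

1.4 hours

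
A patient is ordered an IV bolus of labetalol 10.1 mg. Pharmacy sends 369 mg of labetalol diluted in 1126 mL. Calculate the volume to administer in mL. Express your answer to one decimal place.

30.8 mL

Concentration = 369 mg ÷ 1126 mL = 0.3277087 mg/mL
Volume = 10.1 mg ÷ 0.3277087 mg/mL = 30.82005 mL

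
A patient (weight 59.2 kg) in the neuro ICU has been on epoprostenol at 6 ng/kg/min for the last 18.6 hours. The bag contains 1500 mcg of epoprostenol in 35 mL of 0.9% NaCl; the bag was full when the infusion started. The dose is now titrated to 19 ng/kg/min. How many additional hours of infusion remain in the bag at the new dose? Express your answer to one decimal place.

16.4 hours

Initial rate:
Dose = 6 ng/kg/min × 59.2 kg = 355.2 ng/min
355.2 ng/min × 60 min/hr = 21312 ng/hr
Concentration = 1500 mcg ÷ 35 mL = 42.85714 mcg/mL = 42857.14 ng/mL
Rate = 21312 ng/hr ÷ 42857.14 ng/mL = 0.49728 mL/hr
Volume infused so far = 0.49728 mL/hr × 18.6 hr = 9.249408 mL
Volume remaining = 35 − 9.249408 = 25.75059 mL
New rate:
Dose = 19 ng/kg/min × 59.2 kg = 1124.8 ng/min
1124.8 ng/min × 60 min/hr = 67488 ng/hr
Rate = 67488 ng/hr ÷ 42857.14 ng/mL = 1.57472 mL/hr
Time remaining = 25.75059 mL ÷ 1.57472 mL/hr = 16.35249 hr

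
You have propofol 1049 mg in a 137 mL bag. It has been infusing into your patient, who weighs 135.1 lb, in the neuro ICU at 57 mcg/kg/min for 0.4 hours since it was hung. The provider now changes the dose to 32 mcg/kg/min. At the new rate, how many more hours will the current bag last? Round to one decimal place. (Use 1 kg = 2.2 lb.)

8.2 hours

Initial rate:
Weight = 135.1 lb ÷ 2.2 lb/kg = 61.40909 kg
Dose = 57 mcg/kg/min × 61.40909 kg = 3500.318 mcg/min
3500.318 mcg/min × 60 min/hr = 210019.1 mcg/hr
Concentration = 1049 mg ÷ 137 mL = 7.656934 mg/mL = 7656.934 mcg/mL
Rate = 210019.1 mcg/hr ÷ 7656.934 mcg/mL = 27.42861 mL/hr
Volume infused so far = 27.42861 mL/hr × 0.4 hr = 10.97145 mL
Volume remaining = 137 − 10.97145 = 126.0286 mL
New rate:
Dose = 32 mcg/kg/min × 61.40909 kg = 1965.091 mcg/min
1965.091 mcg/min × 60 min/hr = 117905.5 mcg/hr
Rate = 117905.5 mcg/hr ÷ 7656.934 mcg/mL = 15.39852 mL/hr
Time remaining = 126.0286 mL ÷ 15.39852 mL/hr = 8.184459 hr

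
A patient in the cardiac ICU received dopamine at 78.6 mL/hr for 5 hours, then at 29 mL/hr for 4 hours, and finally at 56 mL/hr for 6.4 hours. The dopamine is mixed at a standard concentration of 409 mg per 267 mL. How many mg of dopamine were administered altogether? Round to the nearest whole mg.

1329 mg

Concentration = 409 mg ÷ 267 mL = 1.531835 mg/mL
Stage 1: 78.6 mL/hr × 5 hr = 393 mL → 393 mL × 1.531835 mg/mL = 602.0112 mg
Stage 2: 29 mL/hr × 4 hr = 116 mL → 116 mL × 1.531835 mg/mL = 177.6929 mg
Stage 3: 56 mL/hr × 6.4 hr = 358.4 mL → 358.4 mL × 1.531835 mg/mL = 549.0097 mg
Total = 602.0112 + 177.6929 + 549.0097 = 1328.714 mg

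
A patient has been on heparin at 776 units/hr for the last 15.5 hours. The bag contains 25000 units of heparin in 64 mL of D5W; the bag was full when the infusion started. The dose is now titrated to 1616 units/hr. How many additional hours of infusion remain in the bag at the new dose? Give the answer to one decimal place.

Initial rate:
Concentration = 25000 units ÷ 64 mL = 390.625 units/mL
Rate = 776 units/hr ÷ 390.625 units/mL = 1.98656 mL/hr
Volume infused so far = 1.98656 mL/hr × 15.5 hr = 30.79168 mL
Volume remaining = 64 − 30.79168 = 33.20832 mL
New rate:
Rate = 1616 units/hr ÷ 390.625 units/mL = 4.13696 mL/hr
Time remaining = 33.20832 mL ÷ 4.13696 mL/hr = 8.027228 hr

8.0 hours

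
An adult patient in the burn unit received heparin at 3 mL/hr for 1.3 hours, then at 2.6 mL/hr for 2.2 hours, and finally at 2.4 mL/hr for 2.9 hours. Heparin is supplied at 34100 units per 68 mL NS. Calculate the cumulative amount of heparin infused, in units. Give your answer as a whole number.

Concentration = 34100 units ÷ 68 mL = 501.4706 units/mL
Stage 1: 3 mL/hr × 1.3 hr = 3.9 mL → 3.9 mL × 501.4706 units/mL = 1955.735 units
Stage 2: 2.6 mL/hr × 2.2 hr = 5.72 mL → 5.72 mL × 501.4706 units/mL = 2868.412 units
Stage 3: 2.4 mL/hr × 2.9 hr = 6.96 mL → 6.96 mL × 501.4706 units/mL = 3490.235 units
Total = 1955.735 + 2868.412 + 3490.235 = 8314.382 units

8314 units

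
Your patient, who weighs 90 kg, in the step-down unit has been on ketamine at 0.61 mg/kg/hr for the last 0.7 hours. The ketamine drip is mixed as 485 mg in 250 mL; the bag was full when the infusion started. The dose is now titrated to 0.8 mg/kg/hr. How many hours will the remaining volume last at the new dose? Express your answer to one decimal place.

6.2 hours

Initial rate:
Dose = 0.61 mg/kg/hr × 90 kg = 54.9 mg/hr
Concentration = 485 mg ÷ 250 mL = 1.94 mg/mL
Rate = 54.9 mg/hr ÷ 1.94 mg/mL = 28.29897 mL/hr
Volume infused so far = 28.29897 mL/hr × 0.7 hr = 19.80928 mL
Volume remaining = 250 − 19.80928 = 230.1907 mL
New rate:
Dose = 0.8 mg/kg/hr × 90 kg = 72 mg/hr
Rate = 72 mg/hr ÷ 1.94 mg/mL = 37.1134 mL/hr
Time remaining = 230.1907 mL ÷ 37.1134 mL/hr = 6.202361 hr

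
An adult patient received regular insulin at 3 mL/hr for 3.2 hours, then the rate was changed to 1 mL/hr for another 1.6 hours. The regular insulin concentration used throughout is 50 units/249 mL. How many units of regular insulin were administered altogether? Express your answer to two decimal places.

Concentration = 50 units ÷ 249 mL = 0.2008032 units/mL
Stage 1: 3 mL/hr × 3.2 hr = 9.6 mL → 9.6 mL × 0.2008032 units/mL = 1.927711 units
Stage 2: 1 mL/hr × 1.6 hr = 1.6 mL → 1.6 mL × 0.2008032 units/mL = 0.3212851 units
Total = 1.927711 + 0.3212851 = 2.248996 units

2.25 units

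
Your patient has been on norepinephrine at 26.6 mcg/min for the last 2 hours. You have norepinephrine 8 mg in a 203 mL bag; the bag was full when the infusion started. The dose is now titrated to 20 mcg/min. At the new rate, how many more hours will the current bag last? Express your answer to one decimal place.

4.0 hours

Initial rate:
26.6 mcg/min × 60 min/hr = 1596 mcg/hr
Concentration = 8 mg ÷ 203 mL = 0.03940887 mg/mL = 39.40887 mcg/mL
Rate = 1596 mcg/hr ÷ 39.40887 mcg/mL = 40.4985 mL/hr
Volume infused so far = 40.4985 mL/hr × 2 hr = 80.997 mL
Volume remaining = 203 − 80.997 = 122.003 mL
New rate:
20 mcg/min × 60 min/hr = 1200 mcg/hr
Rate = 1200 mcg/hr ÷ 39.40887 mcg/mL = 30.45 mL/hr
Time remaining = 122.003 mL ÷ 30.45 mL/hr = 4.006667 hr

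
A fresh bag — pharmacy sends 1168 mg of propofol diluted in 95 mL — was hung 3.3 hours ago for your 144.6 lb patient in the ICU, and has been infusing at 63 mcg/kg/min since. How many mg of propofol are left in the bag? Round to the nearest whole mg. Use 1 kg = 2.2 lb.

Weight = 144.6 lb ÷ 2.2 lb/kg = 65.72727 kg
Dose = 63 mcg/kg/min × 65.72727 kg = 4140.818 mcg/min
4140.818 mcg/min × 60 min/hr = 248449.1 mcg/hr
Concentration = 1168 mg ÷ 95 mL = 12.29474 mg/mL = 12294.74 mcg/mL
Rate = 248449.1 mcg/hr ÷ 12294.74 mcg/mL = 20.20776 mL/hr
Volume infused = 20.20776 mL/hr × 3.3 hr = 66.68561 mL
Volume remaining = 95 − 66.68561 = 28.31439 mL
Drug remaining = 28.31439 mL × 12294.74 mcg/mL = 348118 mcg = 348.118 mg

348 mg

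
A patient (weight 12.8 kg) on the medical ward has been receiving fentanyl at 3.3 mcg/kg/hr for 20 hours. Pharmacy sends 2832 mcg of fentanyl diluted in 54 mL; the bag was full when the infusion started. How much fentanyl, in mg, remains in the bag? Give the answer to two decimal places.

Dose = 3.3 mcg/kg/hr × 12.8 kg = 42.24 mcg/hr
Concentration = 2832 mcg ÷ 54 mL = 52.44444 mcg/mL
Rate = 42.24 mcg/hr ÷ 52.44444 mcg/mL = 0.8054237 mL/hr
Volume infused = 0.8054237 mL/hr × 20 hr = 16.10847 mL
Volume remaining = 54 − 16.10847 = 37.89153 mL
Drug remaining = 37.89153 mL × 52.44444 mcg/mL = 1987.2 mcg = 1.9872 mg

1.99 mg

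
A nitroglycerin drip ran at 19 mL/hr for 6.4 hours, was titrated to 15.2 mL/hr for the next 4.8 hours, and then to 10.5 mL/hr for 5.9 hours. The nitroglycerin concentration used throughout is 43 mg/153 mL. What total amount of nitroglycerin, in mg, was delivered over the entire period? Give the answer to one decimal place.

72.1 mg

Concentration = 43 mg ÷ 153 mL = 0.2810458 mg/mL
Stage 1: 19 mL/hr × 6.4 hr = 121.6 mL → 121.6 mL × 0.2810458 mg/mL = 34.17516 mg
Stage 2: 15.2 mL/hr × 4.8 hr = 72.96 mL → 72.96 mL × 0.2810458 mg/mL = 20.5051 mg
Stage 3: 10.5 mL/hr × 5.9 hr = 61.95 mL → 61.95 mL × 0.2810458 mg/mL = 17.41078 mg
Total = 34.17516 + 20.5051 + 17.41078 = 72.09105 mg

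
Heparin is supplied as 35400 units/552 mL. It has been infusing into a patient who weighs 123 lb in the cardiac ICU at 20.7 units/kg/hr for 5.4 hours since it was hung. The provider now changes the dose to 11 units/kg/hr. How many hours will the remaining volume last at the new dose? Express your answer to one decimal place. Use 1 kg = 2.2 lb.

Initial rate:
Weight = 123 lb ÷ 2.2 lb/kg = 55.90909 kg
Dose = 20.7 units/kg/hr × 55.90909 kg = 1157.318 units/hr
Concentration = 35400 units ÷ 552 mL = 64.13043 units/mL
Rate = 1157.318 units/hr ÷ 64.13043 units/mL = 18.04632 mL/hr
Volume infused so far = 18.04632 mL/hr × 5.4 hr = 97.45011 mL
Volume remaining = 552 − 97.45011 = 454.5499 mL
New rate:
Dose = 11 units/kg/hr × 55.90909 kg = 615 units/hr
Rate = 615 units/hr ÷ 64.13043 units/mL = 9.589831 mL/hr
Time remaining = 454.5499 mL ÷ 9.589831 mL/hr = 47.39916 hr

47.4 hours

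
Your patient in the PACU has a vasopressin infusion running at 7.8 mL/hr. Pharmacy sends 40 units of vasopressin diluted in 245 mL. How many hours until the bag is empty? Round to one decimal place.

Duration = 245 mL ÷ 7.8 mL/hr = 31.41026 hr

31.4 hours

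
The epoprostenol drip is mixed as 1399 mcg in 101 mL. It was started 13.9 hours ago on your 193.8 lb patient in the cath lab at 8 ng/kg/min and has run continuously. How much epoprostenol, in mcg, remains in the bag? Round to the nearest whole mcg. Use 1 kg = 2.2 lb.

Weight = 193.8 lb ÷ 2.2 lb/kg = 88.09091 kg
Dose = 8 ng/kg/min × 88.09091 kg = 704.7273 ng/min
704.7273 ng/min × 60 min/hr = 42283.64 ng/hr
Concentration = 1399 mcg ÷ 101 mL = 13.85149 mcg/mL = 13851.49 ng/mL
Rate = 42283.64 ng/hr ÷ 13851.49 ng/mL = 3.052643 mL/hr
Volume infused = 3.052643 mL/hr × 13.9 hr = 42.43173 mL
Volume remaining = 101 − 42.43173 = 58.56827 mL
Drug remaining = 58.56827 mL × 13851.49 ng/mL = 811257.5 ng = 811.2575 mcg

811 mcg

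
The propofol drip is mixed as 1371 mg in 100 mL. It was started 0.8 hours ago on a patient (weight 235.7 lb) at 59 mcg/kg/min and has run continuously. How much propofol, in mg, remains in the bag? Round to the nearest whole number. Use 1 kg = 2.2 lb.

Weight = 235.7 lb ÷ 2.2 lb/kg = 107.1364 kg
Dose = 59 mcg/kg/min × 107.1364 kg = 6321.045 mcg/min
6321.045 mcg/min × 60 min/hr = 379262.7 mcg/hr
Concentration = 1371 mg ÷ 100 mL = 13.71 mg/mL = 13710 mcg/mL
Rate = 379262.7 mcg/hr ÷ 13710 mcg/mL = 27.66322 mL/hr
Volume infused = 27.66322 mL/hr × 0.8 hr = 22.13057 mL
Volume remaining = 100 − 22.13057 = 77.86943 mL
Drug remaining = 77.86943 mL × 13710 mcg/mL = 1067590 mcg = 1067.59 mg

1068 mg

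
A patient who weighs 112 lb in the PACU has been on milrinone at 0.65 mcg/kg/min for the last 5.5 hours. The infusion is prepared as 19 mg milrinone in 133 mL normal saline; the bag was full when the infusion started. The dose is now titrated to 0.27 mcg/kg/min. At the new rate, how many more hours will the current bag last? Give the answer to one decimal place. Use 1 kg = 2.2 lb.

9.8 hours

Initial rate:
Weight = 112 lb ÷ 2.2 lb/kg = 50.90909 kg
Dose = 0.65 mcg/kg/min × 50.90909 kg = 33.09091 mcg/min
33.09091 mcg/min × 60 min/hr = 1985.455 mcg/hr
Concentration = 19 mg ÷ 133 mL = 0.1428571 mg/mL = 142.8571 mcg/mL
Rate = 1985.455 mcg/hr ÷ 142.8571 mcg/mL = 13.89818 mL/hr
Volume infused so far = 13.89818 mL/hr × 5.5 hr = 76.44 mL
Volume remaining = 133 − 76.44 = 56.56 mL
New rate:
Dose = 0.27 mcg/kg/min × 50.90909 kg = 13.74545 mcg/min
13.74545 mcg/min × 60 min/hr = 824.7273 mcg/hr
Rate = 824.7273 mcg/hr ÷ 142.8571 mcg/mL = 5.773091 mL/hr
Time remaining = 56.56 mL ÷ 5.773091 mL/hr = 9.797178 hr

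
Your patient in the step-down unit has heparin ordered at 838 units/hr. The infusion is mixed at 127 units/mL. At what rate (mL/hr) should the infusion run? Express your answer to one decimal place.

Rate = 838 units/hr ÷ 127 units/mL = 6.598425 mL/hr

6.6 mL/hr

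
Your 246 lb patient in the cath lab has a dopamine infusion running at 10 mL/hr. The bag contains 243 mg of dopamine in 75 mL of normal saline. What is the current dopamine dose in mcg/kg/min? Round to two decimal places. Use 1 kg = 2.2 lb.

4.83 mcg/kg/min

Weight = 246 lb ÷ 2.2 lb/kg = 111.8182 kg
Concentration = 243 mg ÷ 75 mL = 3.24 mg/mL = 3240 mcg/mL
Drug rate = 10 mL/hr × 3240 mcg/mL = 32400 mcg/hr
32400 mcg/hr ÷ 60 min/hr = 540 mcg/min
540 mcg/min ÷ 111.8182 kg = 4.829268 mcg/kg/min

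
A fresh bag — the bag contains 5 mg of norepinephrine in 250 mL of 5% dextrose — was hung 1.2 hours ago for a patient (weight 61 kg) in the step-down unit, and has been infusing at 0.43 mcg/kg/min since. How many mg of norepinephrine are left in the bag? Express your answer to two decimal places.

3.11 mg

Dose = 0.43 mcg/kg/min × 61 kg = 26.23 mcg/min
26.23 mcg/min × 60 min/hr = 1573.8 mcg/hr
Concentration = 5 mg ÷ 250 mL = 0.02 mg/mL = 20 mcg/mL
Rate = 1573.8 mcg/hr ÷ 20 mcg/mL = 78.69 mL/hr
Volume infused = 78.69 mL/hr × 1.2 hr = 94.428 mL
Volume remaining = 250 − 94.428 = 155.572 mL
Drug remaining = 155.572 mL × 20 mcg/mL = 3111.44 mcg = 3.11144 mg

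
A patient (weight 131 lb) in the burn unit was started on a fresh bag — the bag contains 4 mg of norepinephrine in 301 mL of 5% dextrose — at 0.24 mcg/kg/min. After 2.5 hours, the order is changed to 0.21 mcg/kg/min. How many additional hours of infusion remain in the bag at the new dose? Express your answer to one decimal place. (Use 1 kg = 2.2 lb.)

Initial rate:
Weight = 131 lb ÷ 2.2 lb/kg = 59.54545 kg
Dose = 0.24 mcg/kg/min × 59.54545 kg = 14.29091 mcg/min
14.29091 mcg/min × 60 min/hr = 857.4545 mcg/hr
Concentration = 4 mg ÷ 301 mL = 0.01328904 mg/mL = 13.28904 mcg/mL
Rate = 857.4545 mcg/hr ÷ 13.28904 mcg/mL = 64.52345 mL/hr
Volume infused so far = 64.52345 mL/hr × 2.5 hr = 161.3086 mL
Volume remaining = 301 − 161.3086 = 139.6914 mL
New rate:
Dose = 0.21 mcg/kg/min × 59.54545 kg = 12.50455 mcg/min
12.50455 mcg/min × 60 min/hr = 750.2727 mcg/hr
Rate = 750.2727 mcg/hr ÷ 13.28904 mcg/mL = 56.45802 mL/hr
Time remaining = 139.6914 mL ÷ 56.45802 mL/hr = 2.474252 hr

2.5 hours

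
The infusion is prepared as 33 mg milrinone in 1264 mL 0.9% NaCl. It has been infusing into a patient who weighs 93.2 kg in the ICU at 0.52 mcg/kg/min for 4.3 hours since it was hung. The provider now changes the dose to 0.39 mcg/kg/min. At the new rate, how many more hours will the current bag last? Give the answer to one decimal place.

Initial rate:
Dose = 0.52 mcg/kg/min × 93.2 kg = 48.464 mcg/min
48.464 mcg/min × 60 min/hr = 2907.84 mcg/hr
Concentration = 33 mg ÷ 1264 mL = 0.02610759 mg/mL = 26.10759 mcg/mL
Rate = 2907.84 mcg/hr ÷ 26.10759 mcg/mL = 111.3791 mL/hr
Volume infused so far = 111.3791 mL/hr × 4.3 hr = 478.9301 mL
Volume remaining = 1264 − 478.9301 = 785.0699 mL
New rate:
Dose = 0.39 mcg/kg/min × 93.2 kg = 36.348 mcg/min
36.348 mcg/min × 60 min/hr = 2180.88 mcg/hr
Rate = 2180.88 mcg/hr ÷ 26.10759 mcg/mL = 83.53431 mL/hr
Time remaining = 785.0699 mL ÷ 83.53431 mL/hr = 9.398173 hr

9.4 hours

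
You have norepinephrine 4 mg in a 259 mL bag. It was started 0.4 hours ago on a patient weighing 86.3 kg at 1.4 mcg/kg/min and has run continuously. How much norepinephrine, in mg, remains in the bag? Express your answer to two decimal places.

1.10 mg

Dose = 1.4 mcg/kg/min × 86.3 kg = 120.82 mcg/min
120.82 mcg/min × 60 min/hr = 7249.2 mcg/hr
Concentration = 4 mg ÷ 259 mL = 0.01544402 mg/mL = 15.44402 mcg/mL
Rate = 7249.2 mcg/hr ÷ 15.44402 mcg/mL = 469.3857 mL/hr
Volume infused = 469.3857 mL/hr × 0.4 hr = 187.7543 mL
Volume remaining = 259 − 187.7543 = 71.24572 mL
Drug remaining = 71.24572 mL × 15.44402 mcg/mL = 1100.32 mcg = 1.10032 mg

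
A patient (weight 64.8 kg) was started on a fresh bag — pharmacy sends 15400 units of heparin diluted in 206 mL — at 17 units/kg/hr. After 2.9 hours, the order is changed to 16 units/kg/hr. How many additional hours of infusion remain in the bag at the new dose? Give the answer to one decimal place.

Initial rate:
Dose = 17 units/kg/hr × 64.8 kg = 1101.6 units/hr
Concentration = 15400 units ÷ 206 mL = 74.75728 units/mL
Rate = 1101.6 units/hr ÷ 74.75728 units/mL = 14.73569 mL/hr
Volume infused so far = 14.73569 mL/hr × 2.9 hr = 42.7335 mL
Volume remaining = 206 − 42.7335 = 163.2665 mL
New rate:
Dose = 16 units/kg/hr × 64.8 kg = 1036.8 units/hr
Rate = 1036.8 units/hr ÷ 74.75728 units/mL = 13.86888 mL/hr
Time remaining = 163.2665 mL ÷ 13.86888 mL/hr = 11.77215 hr

11.8 hours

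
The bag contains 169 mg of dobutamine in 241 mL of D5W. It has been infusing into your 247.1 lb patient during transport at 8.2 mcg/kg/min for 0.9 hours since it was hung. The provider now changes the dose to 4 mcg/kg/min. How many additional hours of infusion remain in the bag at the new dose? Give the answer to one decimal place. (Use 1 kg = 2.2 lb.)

4.4 hours

Initial rate:
Weight = 247.1 lb ÷ 2.2 lb/kg = 112.3182 kg
Dose = 8.2 mcg/kg/min × 112.3182 kg = 921.0091 mcg/min
921.0091 mcg/min × 60 min/hr = 55260.55 mcg/hr
Concentration = 169 mg ÷ 241 mL = 0.7012448 mg/mL = 701.2448 mcg/mL
Rate = 55260.55 mcg/hr ÷ 701.2448 mcg/mL = 78.8035 mL/hr
Volume infused so far = 78.8035 mL/hr × 0.9 hr = 70.92315 mL
Volume remaining = 241 − 70.92315 = 170.0769 mL
New rate:
Dose = 4 mcg/kg/min × 112.3182 kg = 449.2727 mcg/min
449.2727 mcg/min × 60 min/hr = 26956.36 mcg/hr
Rate = 26956.36 mcg/hr ÷ 701.2448 mcg/mL = 38.44073 mL/hr
Time remaining = 170.0769 mL ÷ 38.44073 mL/hr = 4.424392 hr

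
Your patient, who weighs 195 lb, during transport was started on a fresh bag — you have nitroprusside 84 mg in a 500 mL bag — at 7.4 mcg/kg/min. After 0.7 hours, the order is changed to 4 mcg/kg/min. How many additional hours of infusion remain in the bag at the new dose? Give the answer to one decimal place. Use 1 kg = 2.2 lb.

Initial rate:
Weight = 195 lb ÷ 2.2 lb/kg = 88.63636 kg
Dose = 7.4 mcg/kg/min × 88.63636 kg = 655.9091 mcg/min
655.9091 mcg/min × 60 min/hr = 39354.55 mcg/hr
Concentration = 84 mg ÷ 500 mL = 0.168 mg/mL = 168 mcg/mL
Rate = 39354.55 mcg/hr ÷ 168 mcg/mL = 234.2532 mL/hr
Volume infused so far = 234.2532 mL/hr × 0.7 hr = 163.9773 mL
Volume remaining = 500 − 163.9773 = 336.0227 mL
New rate:
Dose = 4 mcg/kg/min × 88.63636 kg = 354.5455 mcg/min
354.5455 mcg/min × 60 min/hr = 21272.73 mcg/hr
Rate = 21272.73 mcg/hr ÷ 168 mcg/mL = 126.6234 mL/hr
Time remaining = 336.0227 mL ÷ 126.6234 mL/hr = 2.653718 hr

2.7 hours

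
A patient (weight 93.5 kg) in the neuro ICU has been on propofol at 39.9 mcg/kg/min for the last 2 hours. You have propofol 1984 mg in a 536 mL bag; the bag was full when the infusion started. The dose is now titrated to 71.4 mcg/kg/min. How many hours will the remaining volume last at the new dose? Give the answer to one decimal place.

Initial rate:
Dose = 39.9 mcg/kg/min × 93.5 kg = 3730.65 mcg/min
3730.65 mcg/min × 60 min/hr = 223839 mcg/hr
Concentration = 1984 mg ÷ 536 mL = 3.701493 mg/mL = 3701.493 mcg/mL
Rate = 223839 mcg/hr ÷ 3701.493 mcg/mL = 60.47263 mL/hr
Volume infused so far = 60.47263 mL/hr × 2 hr = 120.9453 mL
Volume remaining = 536 − 120.9453 = 415.0547 mL
New rate:
Dose = 71.4 mcg/kg/min × 93.5 kg = 6675.9 mcg/min
6675.9 mcg/min × 60 min/hr = 400554 mcg/hr
Rate = 400554 mcg/hr ÷ 3701.493 mcg/mL = 108.2142 mL/hr
Time remaining = 415.0547 mL ÷ 108.2142 mL/hr = 3.835493 hr

3.8 hours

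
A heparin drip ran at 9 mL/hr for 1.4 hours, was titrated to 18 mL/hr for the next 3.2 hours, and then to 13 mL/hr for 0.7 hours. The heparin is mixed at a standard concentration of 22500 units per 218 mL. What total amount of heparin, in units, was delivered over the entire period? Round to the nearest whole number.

Concentration = 22500 units ÷ 218 mL = 103.211 units/mL
Stage 1: 9 mL/hr × 1.4 hr = 12.6 mL → 12.6 mL × 103.211 units/mL = 1300.459 units
Stage 2: 18 mL/hr × 3.2 hr = 57.6 mL → 57.6 mL × 103.211 units/mL = 5944.954 units
Stage 3: 13 mL/hr × 0.7 hr = 9.1 mL → 9.1 mL × 103.211 units/mL = 939.2202 units
Total = 1300.459 + 5944.954 + 939.2202 = 8184.633 units

8185 units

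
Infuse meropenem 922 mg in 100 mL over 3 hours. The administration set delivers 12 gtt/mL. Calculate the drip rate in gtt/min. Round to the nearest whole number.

7 gtt/min

100 mL ÷ (3 hr × 60 = 180 min) = 0.5555556 mL/min
0.5555556 mL/min × 12 gtt/mL = 6.666667 gtt/min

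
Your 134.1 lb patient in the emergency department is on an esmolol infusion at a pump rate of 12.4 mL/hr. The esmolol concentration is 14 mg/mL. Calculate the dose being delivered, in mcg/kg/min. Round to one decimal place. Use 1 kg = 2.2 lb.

47.5 mcg/kg/min

Weight = 134.1 lb ÷ 2.2 lb/kg = 60.95455 kg
Concentration = 14 mg/mL = 14000 mcg/mL
Drug rate = 12.4 mL/hr × 14000 mcg/mL = 173600 mcg/hr
173600 mcg/hr ÷ 60 min/hr = 2893.333 mcg/min
2893.333 mcg/min ÷ 60.95455 kg = 47.46706 mcg/kg/min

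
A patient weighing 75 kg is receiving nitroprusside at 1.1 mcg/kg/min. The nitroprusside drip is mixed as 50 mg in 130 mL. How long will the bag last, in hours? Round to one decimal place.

10.1 hours

Dose = 1.1 mcg/kg/min × 75 kg = 82.5 mcg/min
82.5 mcg/min × 60 min/hr = 4950 mcg/hr
Concentration = 50 mg ÷ 130 mL = 0.3846154 mg/mL = 384.6154 mcg/mL
Rate = 4950 mcg/hr ÷ 384.6154 mcg/mL = 12.87 mL/hr
Duration = 130 mL ÷ 12.87 mL/hr = 10.10101 hr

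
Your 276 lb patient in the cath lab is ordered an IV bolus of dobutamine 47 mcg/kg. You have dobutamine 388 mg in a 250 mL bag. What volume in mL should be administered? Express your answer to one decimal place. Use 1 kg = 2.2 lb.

Weight = 276 lb ÷ 2.2 lb/kg = 125.4545 kg
Dose = 47 mcg/kg × 125.4545 kg = 5896.364 mcg
Concentration = 388 mg ÷ 250 mL = 1.552 mg/mL = 1552 mcg/mL
Volume = 5896.364 mcg ÷ 1552 mcg/mL = 3.799203 mL

3.8 mL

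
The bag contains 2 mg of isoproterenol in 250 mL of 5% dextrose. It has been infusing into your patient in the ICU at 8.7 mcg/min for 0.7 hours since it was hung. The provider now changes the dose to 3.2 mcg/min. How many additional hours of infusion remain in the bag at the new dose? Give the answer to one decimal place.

Initial rate:
8.7 mcg/min × 60 min/hr = 522 mcg/hr
Concentration = 2 mg ÷ 250 mL = 0.008 mg/mL = 8 mcg/mL
Rate = 522 mcg/hr ÷ 8 mcg/mL = 65.25 mL/hr
Volume infused so far = 65.25 mL/hr × 0.7 hr = 45.675 mL
Volume remaining = 250 − 45.675 = 204.325 mL
New rate:
3.2 mcg/min × 60 min/hr = 192 mcg/hr
Rate = 192 mcg/hr ÷ 8 mcg/mL = 24 mL/hr
Time remaining = 204.325 mL ÷ 24 mL/hr = 8.513542 hr

8.5 hours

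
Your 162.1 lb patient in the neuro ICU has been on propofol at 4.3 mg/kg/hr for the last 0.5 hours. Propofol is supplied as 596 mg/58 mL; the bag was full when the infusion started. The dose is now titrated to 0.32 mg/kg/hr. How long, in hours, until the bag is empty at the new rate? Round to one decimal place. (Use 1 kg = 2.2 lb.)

18.6 hours

Initial rate:
Weight = 162.1 lb ÷ 2.2 lb/kg = 73.68182 kg
Dose = 4.3 mg/kg/hr × 73.68182 kg = 316.8318 mg/hr
Concentration = 596 mg ÷ 58 mL = 10.27586 mg/mL
Rate = 316.8318 mg/hr ÷ 10.27586 mg/mL = 30.83263 mL/hr
Volume infused so far = 30.83263 mL/hr × 0.5 hr = 15.41631 mL
Volume remaining = 58 − 15.41631 = 42.58369 mL
New rate:
Dose = 0.32 mg/kg/hr × 73.68182 kg = 23.57818 mg/hr
Rate = 23.57818 mg/hr ÷ 10.27586 mg/mL = 2.294521 mL/hr
Time remaining = 42.58369 mL ÷ 2.294521 mL/hr = 18.55886 hr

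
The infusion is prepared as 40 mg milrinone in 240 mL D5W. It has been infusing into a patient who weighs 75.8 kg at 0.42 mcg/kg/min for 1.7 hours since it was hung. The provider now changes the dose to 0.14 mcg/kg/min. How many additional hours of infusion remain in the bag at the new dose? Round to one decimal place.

57.7 hours

Initial rate:
Dose = 0.42 mcg/kg/min × 75.8 kg = 31.836 mcg/min
31.836 mcg/min × 60 min/hr = 1910.16 mcg/hr
Concentration = 40 mg ÷ 240 mL = 0.1666667 mg/mL = 166.6667 mcg/mL
Rate = 1910.16 mcg/hr ÷ 166.6667 mcg/mL = 11.46096 mL/hr
Volume infused so far = 11.46096 mL/hr × 1.7 hr = 19.48363 mL
Volume remaining = 240 − 19.48363 = 220.5164 mL
New rate:
Dose = 0.14 mcg/kg/min × 75.8 kg = 10.612 mcg/min
10.612 mcg/min × 60 min/hr = 636.72 mcg/hr
Rate = 636.72 mcg/hr ÷ 166.6667 mcg/mL = 3.82032 mL/hr
Time remaining = 220.5164 mL ÷ 3.82032 mL/hr = 57.72196 hr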